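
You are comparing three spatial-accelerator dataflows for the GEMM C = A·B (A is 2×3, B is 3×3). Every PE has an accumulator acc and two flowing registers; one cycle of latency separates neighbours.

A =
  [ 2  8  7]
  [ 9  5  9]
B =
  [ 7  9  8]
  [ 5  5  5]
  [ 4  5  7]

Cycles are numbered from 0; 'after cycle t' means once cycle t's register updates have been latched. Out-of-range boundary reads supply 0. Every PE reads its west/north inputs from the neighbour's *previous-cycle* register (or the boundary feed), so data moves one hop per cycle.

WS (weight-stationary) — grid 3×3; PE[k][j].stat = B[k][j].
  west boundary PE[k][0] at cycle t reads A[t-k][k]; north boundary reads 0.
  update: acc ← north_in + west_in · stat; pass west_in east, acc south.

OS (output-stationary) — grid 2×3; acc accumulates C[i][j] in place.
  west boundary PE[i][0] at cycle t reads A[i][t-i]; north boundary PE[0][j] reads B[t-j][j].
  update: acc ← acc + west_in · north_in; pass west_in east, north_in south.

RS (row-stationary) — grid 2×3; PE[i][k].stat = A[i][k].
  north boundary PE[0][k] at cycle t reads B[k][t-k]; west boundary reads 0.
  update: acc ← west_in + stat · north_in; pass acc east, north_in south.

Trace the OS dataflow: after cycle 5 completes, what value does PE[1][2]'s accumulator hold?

OS (2×3). Following PE[1][2] plus its west/north inputs:
  c0 r0c2: 0 / 0 / 0
  c0 r1c1: 0 / 0 / 0
  c0 r1c2: 0 / 0 / 0
  c1 r0c2: 0 / 0 / 0
  c1 r1c1: 0 / 0 / 0
  c1 r1c2: 0 / 0 / 0
  c2 r0c2: 16 / 2 / 8
  c2 r1c1: 81 / 9 / 9
  c2 r1c2: 0 / 0 / 0
  c3 r0c2: 56 / 8 / 5
  c3 r1c1: 106 / 5 / 5
  c3 r1c2: 72 / 9 / 8
  c4 r0c2: 105 / 7 / 7
  c4 r1c1: 151 / 9 / 5
  c4 r1c2: 97 / 5 / 5
  c5 r0c2: 105 / 0 / 0
  c5 r1c1: 151 / 0 / 0
  c5 r1c2: 160 / 9 / 7

PE[1][2].acc = 160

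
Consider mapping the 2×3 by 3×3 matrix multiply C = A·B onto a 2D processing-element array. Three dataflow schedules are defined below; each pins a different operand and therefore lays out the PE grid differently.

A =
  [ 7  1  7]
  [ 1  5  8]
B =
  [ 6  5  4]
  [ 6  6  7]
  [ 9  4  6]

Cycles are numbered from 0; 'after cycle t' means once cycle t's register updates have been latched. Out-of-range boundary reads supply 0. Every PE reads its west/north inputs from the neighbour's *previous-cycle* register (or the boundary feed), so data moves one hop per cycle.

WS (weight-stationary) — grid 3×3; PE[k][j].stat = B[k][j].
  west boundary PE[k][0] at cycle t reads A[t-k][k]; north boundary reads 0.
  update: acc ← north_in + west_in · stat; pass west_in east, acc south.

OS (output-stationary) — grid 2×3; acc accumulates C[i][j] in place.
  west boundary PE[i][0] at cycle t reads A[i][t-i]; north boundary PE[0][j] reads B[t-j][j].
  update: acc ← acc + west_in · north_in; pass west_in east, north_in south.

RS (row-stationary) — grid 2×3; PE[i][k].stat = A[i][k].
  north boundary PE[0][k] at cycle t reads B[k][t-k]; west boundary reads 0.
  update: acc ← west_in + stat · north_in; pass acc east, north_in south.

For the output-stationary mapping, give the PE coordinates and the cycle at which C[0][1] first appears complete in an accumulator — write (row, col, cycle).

OS — PE[0][1] is where C[0][1] collects:
  step 0 · PE0,1: acc=0; fwd→0 fwd↓0
  step 1 · PE0,1: acc=35; fwd→7 fwd↓5
  step 2 · PE0,1: acc=41; fwd→1 fwd↓6
  step 3 · PE0,1: acc=69; fwd→7 fwd↓4

(row, col, cycle) = (0, 1, 3)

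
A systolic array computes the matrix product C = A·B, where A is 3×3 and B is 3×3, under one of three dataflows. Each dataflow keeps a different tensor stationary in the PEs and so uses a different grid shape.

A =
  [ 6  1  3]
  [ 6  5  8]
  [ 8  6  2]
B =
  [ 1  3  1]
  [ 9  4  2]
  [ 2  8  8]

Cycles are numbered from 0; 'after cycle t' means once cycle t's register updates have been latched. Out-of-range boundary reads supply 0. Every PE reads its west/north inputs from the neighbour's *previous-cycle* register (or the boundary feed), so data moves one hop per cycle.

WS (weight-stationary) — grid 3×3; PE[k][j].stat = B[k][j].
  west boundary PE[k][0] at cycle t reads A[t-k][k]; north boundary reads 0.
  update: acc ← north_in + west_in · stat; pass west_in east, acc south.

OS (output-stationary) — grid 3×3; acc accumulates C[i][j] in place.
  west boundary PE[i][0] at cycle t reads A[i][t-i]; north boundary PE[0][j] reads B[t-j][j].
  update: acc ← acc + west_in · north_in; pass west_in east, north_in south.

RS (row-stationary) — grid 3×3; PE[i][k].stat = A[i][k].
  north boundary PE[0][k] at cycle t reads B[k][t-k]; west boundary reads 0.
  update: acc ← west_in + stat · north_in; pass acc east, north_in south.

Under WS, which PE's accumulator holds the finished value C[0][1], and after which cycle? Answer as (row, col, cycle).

(row, col, cycle) = (2, 1, 3)

WS: C[0][1] accumulates in PE[2][1]:
  step 0 · PE2,1: acc=0; fwd→0 fwd↓0
  step 1 · PE2,1: acc=0; fwd→0 fwd↓0
  step 2 · PE2,1: acc=0; fwd→0 fwd↓0
  step 3 · PE2,1: acc=46; fwd→3 fwd↓46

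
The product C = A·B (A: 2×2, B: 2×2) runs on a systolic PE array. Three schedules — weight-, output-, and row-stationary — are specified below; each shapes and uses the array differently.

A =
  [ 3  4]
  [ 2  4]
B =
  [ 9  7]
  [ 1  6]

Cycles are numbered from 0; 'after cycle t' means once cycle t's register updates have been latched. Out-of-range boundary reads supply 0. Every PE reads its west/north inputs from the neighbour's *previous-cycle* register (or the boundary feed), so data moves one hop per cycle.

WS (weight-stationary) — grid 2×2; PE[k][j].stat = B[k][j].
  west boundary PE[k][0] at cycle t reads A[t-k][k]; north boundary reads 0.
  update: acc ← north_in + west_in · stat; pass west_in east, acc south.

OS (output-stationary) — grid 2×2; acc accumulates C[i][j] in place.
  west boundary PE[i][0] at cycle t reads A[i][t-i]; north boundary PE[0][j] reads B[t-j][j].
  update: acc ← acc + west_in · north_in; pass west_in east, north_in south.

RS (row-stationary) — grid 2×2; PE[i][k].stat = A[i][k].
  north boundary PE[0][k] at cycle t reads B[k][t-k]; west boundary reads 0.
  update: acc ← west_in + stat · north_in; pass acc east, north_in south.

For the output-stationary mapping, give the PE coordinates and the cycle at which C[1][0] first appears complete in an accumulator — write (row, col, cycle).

(row, col, cycle) = (1, 0, 2)

Under OS, C[1][0] lands at PE[1][0]:
  after 0 — PE[1][0] acc=0, pass-E 0, pass-S 0
  after 1 — PE[1][0] acc=18, pass-E 2, pass-S 9
  after 2 — PE[1][0] acc=22, pass-E 4, pass-S 1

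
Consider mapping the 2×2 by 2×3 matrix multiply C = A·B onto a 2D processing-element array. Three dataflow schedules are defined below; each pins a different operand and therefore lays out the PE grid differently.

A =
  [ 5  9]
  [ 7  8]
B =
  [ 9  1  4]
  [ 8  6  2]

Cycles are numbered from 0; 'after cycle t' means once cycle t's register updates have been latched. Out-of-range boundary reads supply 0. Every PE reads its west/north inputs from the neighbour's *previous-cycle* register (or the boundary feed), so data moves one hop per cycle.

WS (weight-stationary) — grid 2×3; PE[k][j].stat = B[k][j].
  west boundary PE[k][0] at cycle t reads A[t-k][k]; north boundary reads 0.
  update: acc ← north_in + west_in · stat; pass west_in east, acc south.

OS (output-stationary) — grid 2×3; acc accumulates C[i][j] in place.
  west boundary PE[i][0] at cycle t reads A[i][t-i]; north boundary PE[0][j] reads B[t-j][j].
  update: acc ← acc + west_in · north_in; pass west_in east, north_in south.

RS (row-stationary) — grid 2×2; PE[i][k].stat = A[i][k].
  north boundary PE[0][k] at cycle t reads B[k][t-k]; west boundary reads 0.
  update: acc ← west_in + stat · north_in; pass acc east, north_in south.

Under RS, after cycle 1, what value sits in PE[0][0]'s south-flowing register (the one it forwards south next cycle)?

register = 1

RS (2×2). Following PE[0][0] plus its west/north inputs:
  @0  [0,0]  acc 45  |  →45  ↓9
  @1  [0,0]  acc 5  |  →5  ↓1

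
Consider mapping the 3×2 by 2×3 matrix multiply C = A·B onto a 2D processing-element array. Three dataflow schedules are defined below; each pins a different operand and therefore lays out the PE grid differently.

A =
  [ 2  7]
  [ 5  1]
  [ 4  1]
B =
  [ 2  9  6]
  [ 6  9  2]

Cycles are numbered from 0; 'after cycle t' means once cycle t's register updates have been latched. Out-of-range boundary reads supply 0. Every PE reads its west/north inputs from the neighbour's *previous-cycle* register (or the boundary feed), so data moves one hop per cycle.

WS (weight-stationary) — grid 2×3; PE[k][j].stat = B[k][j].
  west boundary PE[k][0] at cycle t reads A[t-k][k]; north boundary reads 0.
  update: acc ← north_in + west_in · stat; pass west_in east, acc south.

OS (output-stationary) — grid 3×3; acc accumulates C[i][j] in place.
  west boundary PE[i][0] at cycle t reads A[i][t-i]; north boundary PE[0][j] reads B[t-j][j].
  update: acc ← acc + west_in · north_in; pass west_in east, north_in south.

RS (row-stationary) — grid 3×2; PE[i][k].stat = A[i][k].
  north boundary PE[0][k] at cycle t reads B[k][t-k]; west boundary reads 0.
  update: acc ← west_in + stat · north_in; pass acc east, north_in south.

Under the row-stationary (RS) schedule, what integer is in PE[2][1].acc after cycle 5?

Tracing RS — 3×2 array, target PE[2][1]:
  step 0 · PE1,1: acc=0; fwd→0 fwd↓0
  step 0 · PE2,0: acc=0; fwd→0 fwd↓0
  step 0 · PE2,1: acc=0; fwd→0 fwd↓0
  step 1 · PE1,1: acc=0; fwd→0 fwd↓0
  step 1 · PE2,0: acc=0; fwd→0 fwd↓0
  step 1 · PE2,1: acc=0; fwd→0 fwd↓0
  step 2 · PE1,1: acc=16; fwd→16 fwd↓6
  step 2 · PE2,0: acc=8; fwd→8 fwd↓2
  step 2 · PE2,1: acc=0; fwd→0 fwd↓0
  step 3 · PE1,1: acc=54; fwd→54 fwd↓9
  step 3 · PE2,0: acc=36; fwd→36 fwd↓9
  step 3 · PE2,1: acc=14; fwd→14 fwd↓6
  step 4 · PE1,1: acc=32; fwd→32 fwd↓2
  step 4 · PE2,0: acc=24; fwd→24 fwd↓6
  step 4 · PE2,1: acc=45; fwd→45 fwd↓9
  step 5 · PE1,1: acc=0; fwd→0 fwd↓0
  step 5 · PE2,0: acc=0; fwd→0 fwd↓0
  step 5 · PE2,1: acc=26; fwd→26 fwd↓2

PE[2][1].acc = 26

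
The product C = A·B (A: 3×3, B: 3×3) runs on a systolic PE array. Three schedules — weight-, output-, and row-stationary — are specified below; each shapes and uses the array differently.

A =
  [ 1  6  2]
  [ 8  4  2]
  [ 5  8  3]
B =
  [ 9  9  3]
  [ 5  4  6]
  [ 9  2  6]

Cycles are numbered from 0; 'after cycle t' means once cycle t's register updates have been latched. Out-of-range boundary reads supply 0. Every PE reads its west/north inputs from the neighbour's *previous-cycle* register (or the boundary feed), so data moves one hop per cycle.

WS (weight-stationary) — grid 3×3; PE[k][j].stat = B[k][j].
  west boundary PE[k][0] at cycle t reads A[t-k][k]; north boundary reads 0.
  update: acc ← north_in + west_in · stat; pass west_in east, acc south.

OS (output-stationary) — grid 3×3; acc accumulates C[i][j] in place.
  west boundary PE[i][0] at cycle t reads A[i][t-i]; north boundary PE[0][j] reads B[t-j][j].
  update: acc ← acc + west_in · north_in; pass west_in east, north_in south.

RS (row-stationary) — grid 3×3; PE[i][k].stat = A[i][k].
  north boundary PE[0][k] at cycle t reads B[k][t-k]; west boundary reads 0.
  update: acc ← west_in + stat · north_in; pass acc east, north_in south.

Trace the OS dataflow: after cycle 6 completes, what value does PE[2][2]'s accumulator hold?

PE[2][2].acc = 81

Tracing OS — 3×3 array, target PE[2][2]:
  t=0 PE[1][2]: acc=0 h=0 v=0
  t=0 PE[2][1]: acc=0 h=0 v=0
  t=0 PE[2][2]: acc=0 h=0 v=0
  t=1 PE[1][2]: acc=0 h=0 v=0
  t=1 PE[2][1]: acc=0 h=0 v=0
  t=1 PE[2][2]: acc=0 h=0 v=0
  t=2 PE[1][2]: acc=0 h=0 v=0
  t=2 PE[2][1]: acc=0 h=0 v=0
  t=2 PE[2][2]: acc=0 h=0 v=0
  t=3 PE[1][2]: acc=24 h=8 v=3
  t=3 PE[2][1]: acc=45 h=5 v=9
  t=3 PE[2][2]: acc=0 h=0 v=0
  t=4 PE[1][2]: acc=48 h=4 v=6
  t=4 PE[2][1]: acc=77 h=8 v=4
  t=4 PE[2][2]: acc=15 h=5 v=3
  t=5 PE[1][2]: acc=60 h=2 v=6
  t=5 PE[2][1]: acc=83 h=3 v=2
  t=5 PE[2][2]: acc=63 h=8 v=6
  t=6 PE[1][2]: acc=60 h=0 v=0
  t=6 PE[2][1]: acc=83 h=0 v=0
  t=6 PE[2][2]: acc=81 h=3 v=6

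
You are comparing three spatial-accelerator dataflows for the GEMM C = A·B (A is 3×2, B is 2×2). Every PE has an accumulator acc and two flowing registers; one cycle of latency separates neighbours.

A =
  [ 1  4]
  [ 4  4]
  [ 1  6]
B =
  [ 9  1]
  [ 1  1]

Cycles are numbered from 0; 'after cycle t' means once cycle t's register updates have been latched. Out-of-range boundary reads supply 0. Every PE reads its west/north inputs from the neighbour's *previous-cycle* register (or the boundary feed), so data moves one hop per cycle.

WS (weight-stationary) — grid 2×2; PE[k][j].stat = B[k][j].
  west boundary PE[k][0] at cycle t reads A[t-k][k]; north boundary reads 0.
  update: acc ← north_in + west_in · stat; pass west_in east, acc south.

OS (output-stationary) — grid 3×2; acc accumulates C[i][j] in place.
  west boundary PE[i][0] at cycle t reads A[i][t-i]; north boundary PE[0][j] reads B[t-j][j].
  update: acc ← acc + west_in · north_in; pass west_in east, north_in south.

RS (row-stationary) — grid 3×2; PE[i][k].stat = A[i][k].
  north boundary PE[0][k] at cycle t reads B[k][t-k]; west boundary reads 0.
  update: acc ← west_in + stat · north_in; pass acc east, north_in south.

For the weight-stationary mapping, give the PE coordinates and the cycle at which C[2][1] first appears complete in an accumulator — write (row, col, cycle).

WS — PE[1][1] is where C[2][1] collects:
  [0] (1,1) acc=0 (h:0 v:0)
  [1] (1,1) acc=0 (h:0 v:0)
  [2] (1,1) acc=5 (h:4 v:5)
  [3] (1,1) acc=8 (h:4 v:8)
  [4] (1,1) acc=7 (h:6 v:7)

(row, col, cycle) = (1, 1, 4)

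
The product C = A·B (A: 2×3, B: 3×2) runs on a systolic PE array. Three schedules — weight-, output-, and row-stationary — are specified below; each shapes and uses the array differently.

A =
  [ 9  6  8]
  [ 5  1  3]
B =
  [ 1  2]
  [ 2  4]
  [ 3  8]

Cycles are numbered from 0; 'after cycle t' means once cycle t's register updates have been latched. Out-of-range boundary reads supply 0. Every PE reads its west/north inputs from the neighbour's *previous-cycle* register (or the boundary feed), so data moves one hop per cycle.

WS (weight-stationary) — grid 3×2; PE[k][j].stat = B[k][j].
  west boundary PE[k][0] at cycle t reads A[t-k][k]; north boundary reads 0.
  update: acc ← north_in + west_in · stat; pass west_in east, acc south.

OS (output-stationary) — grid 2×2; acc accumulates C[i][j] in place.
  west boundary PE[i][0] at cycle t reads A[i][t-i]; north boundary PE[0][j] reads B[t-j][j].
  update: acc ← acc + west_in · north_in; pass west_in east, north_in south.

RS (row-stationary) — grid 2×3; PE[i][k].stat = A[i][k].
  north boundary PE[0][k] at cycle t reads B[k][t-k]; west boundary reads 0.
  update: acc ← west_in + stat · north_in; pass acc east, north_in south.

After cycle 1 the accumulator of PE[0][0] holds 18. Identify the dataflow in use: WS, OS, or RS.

Under WS (3×2), PE[0][0]:
  @0  [0,0]  acc 9  |  →9  ↓9
  @1  [0,0]  acc 5  |  →5  ↓5
Under OS (2×2), PE[0][0]:
  @0  [0,0]  acc 9  |  →9  ↓1
  @1  [0,0]  acc 21  |  →6  ↓2
Under RS (2×3), PE[0][0]:
  @0  [0,0]  acc 9  |  →9  ↓1
  @1  [0,0]  acc 18  |  →18  ↓2

dataflow = RS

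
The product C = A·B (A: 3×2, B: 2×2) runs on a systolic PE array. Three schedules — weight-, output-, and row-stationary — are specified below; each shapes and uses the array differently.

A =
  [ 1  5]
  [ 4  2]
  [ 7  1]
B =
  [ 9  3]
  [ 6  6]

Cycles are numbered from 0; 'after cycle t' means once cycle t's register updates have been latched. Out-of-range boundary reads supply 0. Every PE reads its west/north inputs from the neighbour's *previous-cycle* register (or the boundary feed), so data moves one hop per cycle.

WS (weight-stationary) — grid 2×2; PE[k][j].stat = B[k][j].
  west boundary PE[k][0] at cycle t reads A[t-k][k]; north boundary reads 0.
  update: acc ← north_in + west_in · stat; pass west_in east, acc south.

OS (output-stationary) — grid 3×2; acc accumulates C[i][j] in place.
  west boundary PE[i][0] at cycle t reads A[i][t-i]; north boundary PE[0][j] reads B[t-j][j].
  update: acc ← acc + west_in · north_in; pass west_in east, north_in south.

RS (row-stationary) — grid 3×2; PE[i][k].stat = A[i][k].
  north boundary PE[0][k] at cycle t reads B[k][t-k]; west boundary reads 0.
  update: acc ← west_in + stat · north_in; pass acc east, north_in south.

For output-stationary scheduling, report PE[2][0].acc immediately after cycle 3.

PE[2][0].acc = 69

OS on a 3×2 grid — tracing PE[2][0] and its feeders:
  after 0 — PE[1][0] acc=0, pass-E 0, pass-S 0
  after 0 — PE[2][0] acc=0, pass-E 0, pass-S 0
  after 1 — PE[1][0] acc=36, pass-E 4, pass-S 9
  after 1 — PE[2][0] acc=0, pass-E 0, pass-S 0
  after 2 — PE[1][0] acc=48, pass-E 2, pass-S 6
  after 2 — PE[2][0] acc=63, pass-E 7, pass-S 9
  after 3 — PE[1][0] acc=48, pass-E 0, pass-S 0
  after 3 — PE[2][0] acc=69, pass-E 1, pass-S 6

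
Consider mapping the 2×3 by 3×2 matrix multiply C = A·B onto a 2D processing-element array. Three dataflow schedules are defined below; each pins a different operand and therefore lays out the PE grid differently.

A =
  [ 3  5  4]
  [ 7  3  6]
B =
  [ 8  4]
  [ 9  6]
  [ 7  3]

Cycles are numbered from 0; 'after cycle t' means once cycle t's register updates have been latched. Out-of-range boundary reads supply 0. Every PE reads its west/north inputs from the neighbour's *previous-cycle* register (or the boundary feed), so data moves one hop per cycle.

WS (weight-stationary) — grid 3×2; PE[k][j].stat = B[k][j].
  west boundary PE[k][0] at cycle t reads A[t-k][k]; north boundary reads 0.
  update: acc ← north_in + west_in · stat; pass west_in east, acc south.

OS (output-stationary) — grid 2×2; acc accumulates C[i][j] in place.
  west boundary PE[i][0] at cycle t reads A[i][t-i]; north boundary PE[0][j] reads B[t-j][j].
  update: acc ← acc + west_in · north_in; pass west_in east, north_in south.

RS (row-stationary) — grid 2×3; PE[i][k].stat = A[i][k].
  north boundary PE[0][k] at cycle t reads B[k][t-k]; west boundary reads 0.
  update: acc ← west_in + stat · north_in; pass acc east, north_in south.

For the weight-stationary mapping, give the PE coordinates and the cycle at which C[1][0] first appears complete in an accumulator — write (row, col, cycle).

Under WS, C[1][0] lands at PE[2][0]:
  step 0 · PE2,0: acc=0; fwd→0 fwd↓0
  step 1 · PE2,0: acc=0; fwd→0 fwd↓0
  step 2 · PE2,0: acc=97; fwd→4 fwd↓97
  step 3 · PE2,0: acc=125; fwd→6 fwd↓125

(row, col, cycle) = (2, 0, 3)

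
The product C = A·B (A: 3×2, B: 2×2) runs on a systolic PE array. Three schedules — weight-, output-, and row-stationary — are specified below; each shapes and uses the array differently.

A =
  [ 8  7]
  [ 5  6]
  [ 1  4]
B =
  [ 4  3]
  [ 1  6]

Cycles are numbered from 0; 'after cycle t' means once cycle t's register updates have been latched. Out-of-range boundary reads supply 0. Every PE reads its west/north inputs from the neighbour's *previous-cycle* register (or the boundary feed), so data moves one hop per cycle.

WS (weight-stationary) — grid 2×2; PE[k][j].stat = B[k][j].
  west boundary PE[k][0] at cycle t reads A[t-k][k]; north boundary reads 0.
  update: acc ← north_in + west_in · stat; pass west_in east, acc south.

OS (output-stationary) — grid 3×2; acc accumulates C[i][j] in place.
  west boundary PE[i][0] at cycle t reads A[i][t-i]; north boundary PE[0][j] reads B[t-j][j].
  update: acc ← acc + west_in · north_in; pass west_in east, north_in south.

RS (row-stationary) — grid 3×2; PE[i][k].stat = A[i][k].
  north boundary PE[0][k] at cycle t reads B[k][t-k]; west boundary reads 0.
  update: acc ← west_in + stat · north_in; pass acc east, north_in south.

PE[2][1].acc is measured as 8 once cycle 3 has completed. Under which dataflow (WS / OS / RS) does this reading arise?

dataflow = RS

— WS: 2×2 array has no PE[2][1].
— OS: 3×2; PE[2][1] trace:
  t=0 PE[2][1]: acc=0 h=0 v=0
  t=1 PE[2][1]: acc=0 h=0 v=0
  t=2 PE[2][1]: acc=0 h=0 v=0
  t=3 PE[2][1]: acc=3 h=1 v=3
— RS: 3×2; PE[2][1] trace:
  t=0 PE[2][1]: acc=0 h=0 v=0
  t=1 PE[2][1]: acc=0 h=0 v=0
  t=2 PE[2][1]: acc=0 h=0 v=0
  t=3 PE[2][1]: acc=8 h=8 v=1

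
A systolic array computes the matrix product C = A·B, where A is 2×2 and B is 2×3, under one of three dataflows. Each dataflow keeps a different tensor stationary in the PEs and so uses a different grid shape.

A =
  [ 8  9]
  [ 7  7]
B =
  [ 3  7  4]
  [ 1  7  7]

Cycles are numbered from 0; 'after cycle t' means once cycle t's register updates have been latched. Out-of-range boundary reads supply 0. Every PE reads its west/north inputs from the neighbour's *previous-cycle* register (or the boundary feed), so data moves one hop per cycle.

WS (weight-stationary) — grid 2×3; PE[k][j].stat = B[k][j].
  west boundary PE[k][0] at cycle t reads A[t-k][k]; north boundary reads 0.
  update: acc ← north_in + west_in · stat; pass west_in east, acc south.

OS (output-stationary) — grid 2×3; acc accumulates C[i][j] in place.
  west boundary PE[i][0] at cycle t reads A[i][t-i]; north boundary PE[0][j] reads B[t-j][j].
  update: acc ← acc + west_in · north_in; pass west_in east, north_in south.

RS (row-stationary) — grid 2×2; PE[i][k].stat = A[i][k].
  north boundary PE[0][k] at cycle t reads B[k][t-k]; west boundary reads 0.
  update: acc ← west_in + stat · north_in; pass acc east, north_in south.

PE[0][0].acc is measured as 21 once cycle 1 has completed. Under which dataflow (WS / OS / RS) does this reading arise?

WS (2×3 grid), PE[0][0]:
  after 0 — PE[0][0] acc=24, pass-E 8, pass-S 24
  after 1 — PE[0][0] acc=21, pass-E 7, pass-S 21
OS (2×3 grid), PE[0][0]:
  after 0 — PE[0][0] acc=24, pass-E 8, pass-S 3
  after 1 — PE[0][0] acc=33, pass-E 9, pass-S 1
RS (2×2 grid), PE[0][0]:
  after 0 — PE[0][0] acc=24, pass-E 24, pass-S 3
  after 1 — PE[0][0] acc=56, pass-E 56, pass-S 7

dataflow = WS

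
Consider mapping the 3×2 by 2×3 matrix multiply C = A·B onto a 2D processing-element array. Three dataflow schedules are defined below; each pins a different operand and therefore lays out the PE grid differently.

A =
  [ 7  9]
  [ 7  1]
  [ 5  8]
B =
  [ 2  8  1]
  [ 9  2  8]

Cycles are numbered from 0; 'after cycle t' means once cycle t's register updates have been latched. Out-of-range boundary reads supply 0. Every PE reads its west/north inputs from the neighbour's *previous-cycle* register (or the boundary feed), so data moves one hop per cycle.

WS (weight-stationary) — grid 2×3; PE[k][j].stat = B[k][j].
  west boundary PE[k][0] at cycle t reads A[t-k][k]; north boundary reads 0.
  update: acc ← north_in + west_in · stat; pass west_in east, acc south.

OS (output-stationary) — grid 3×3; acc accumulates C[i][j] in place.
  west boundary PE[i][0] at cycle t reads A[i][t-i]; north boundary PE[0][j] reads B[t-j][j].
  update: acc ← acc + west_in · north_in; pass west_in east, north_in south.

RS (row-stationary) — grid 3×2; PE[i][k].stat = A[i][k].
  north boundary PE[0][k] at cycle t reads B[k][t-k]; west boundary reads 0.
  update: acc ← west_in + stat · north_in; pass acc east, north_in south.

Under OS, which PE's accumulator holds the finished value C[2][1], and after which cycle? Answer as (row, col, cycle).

OS: C[2][1] accumulates in PE[2][1]:
  cycle 0: PE[2][1] → acc 0, east 0, south 0
  cycle 1: PE[2][1] → acc 0, east 0, south 0
  cycle 2: PE[2][1] → acc 0, east 0, south 0
  cycle 3: PE[2][1] → acc 40, east 5, south 8
  cycle 4: PE[2][1] → acc 56, east 8, south 2

(row, col, cycle) = (2, 1, 4)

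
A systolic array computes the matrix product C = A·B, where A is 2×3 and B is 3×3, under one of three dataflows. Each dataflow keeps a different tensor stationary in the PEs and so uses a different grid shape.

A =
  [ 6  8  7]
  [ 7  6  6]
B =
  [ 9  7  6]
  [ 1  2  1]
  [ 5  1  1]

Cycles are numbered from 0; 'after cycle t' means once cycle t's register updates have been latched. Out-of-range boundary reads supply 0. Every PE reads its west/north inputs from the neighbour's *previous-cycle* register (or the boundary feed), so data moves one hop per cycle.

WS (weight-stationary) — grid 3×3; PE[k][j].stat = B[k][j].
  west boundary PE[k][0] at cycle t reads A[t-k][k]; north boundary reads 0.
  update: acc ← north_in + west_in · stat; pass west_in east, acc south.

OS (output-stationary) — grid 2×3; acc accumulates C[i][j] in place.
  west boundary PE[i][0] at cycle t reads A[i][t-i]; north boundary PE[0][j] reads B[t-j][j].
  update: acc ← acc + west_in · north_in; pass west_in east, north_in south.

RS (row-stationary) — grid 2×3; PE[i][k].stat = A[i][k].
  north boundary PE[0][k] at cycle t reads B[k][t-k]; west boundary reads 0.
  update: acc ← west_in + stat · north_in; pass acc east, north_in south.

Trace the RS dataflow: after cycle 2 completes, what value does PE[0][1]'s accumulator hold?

RS on a 2×3 grid — tracing PE[0][1] and its feeders:
  [0] (0,0) acc=54 (h:54 v:9)
  [0] (0,1) acc=0 (h:0 v:0)
  [1] (0,0) acc=42 (h:42 v:7)
  [1] (0,1) acc=62 (h:62 v:1)
  [2] (0,0) acc=36 (h:36 v:6)
  [2] (0,1) acc=58 (h:58 v:2)

PE[0][1].acc = 58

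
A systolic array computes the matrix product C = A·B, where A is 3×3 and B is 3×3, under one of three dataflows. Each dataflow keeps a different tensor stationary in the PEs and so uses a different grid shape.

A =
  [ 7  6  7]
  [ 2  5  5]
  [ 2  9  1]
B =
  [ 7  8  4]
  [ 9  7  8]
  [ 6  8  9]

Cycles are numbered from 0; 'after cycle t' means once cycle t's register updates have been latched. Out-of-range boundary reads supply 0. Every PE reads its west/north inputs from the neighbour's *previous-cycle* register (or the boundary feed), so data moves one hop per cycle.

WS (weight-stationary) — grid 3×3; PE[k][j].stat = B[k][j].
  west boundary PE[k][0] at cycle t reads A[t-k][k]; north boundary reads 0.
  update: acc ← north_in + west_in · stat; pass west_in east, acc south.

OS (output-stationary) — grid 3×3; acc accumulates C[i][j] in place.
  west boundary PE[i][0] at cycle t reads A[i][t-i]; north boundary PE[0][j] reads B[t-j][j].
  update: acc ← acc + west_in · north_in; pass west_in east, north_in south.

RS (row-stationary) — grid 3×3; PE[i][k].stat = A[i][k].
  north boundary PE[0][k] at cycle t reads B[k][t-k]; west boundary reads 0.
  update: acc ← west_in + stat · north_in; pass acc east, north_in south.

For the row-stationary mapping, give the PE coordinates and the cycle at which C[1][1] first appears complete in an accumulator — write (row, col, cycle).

RS: C[1][1] accumulates in PE[1][2]:
  after 0 — PE[1][2] acc=0, pass-E 0, pass-S 0
  after 1 — PE[1][2] acc=0, pass-E 0, pass-S 0
  after 2 — PE[1][2] acc=0, pass-E 0, pass-S 0
  after 3 — PE[1][2] acc=89, pass-E 89, pass-S 6
  after 4 — PE[1][2] acc=91, pass-E 91, pass-S 8

(row, col, cycle) = (1, 2, 4)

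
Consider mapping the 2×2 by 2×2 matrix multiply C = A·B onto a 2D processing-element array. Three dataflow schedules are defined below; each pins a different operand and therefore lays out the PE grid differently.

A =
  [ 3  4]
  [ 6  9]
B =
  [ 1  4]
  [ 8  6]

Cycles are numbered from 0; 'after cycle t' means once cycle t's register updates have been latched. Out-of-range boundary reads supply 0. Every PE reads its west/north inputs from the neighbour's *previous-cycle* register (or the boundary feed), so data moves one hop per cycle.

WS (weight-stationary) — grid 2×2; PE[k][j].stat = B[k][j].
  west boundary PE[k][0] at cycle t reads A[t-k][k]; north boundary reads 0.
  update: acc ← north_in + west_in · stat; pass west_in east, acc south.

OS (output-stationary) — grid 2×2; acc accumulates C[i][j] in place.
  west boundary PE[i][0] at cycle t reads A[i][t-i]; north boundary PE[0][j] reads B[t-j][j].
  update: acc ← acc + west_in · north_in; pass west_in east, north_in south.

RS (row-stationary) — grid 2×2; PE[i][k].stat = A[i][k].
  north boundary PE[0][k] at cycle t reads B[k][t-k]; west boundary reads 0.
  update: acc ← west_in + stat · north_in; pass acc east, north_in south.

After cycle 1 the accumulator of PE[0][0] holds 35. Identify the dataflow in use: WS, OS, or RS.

WS [2×2] PE[0][0] across cycles:
  0: (0,0).acc=3  regs=<3,3>
  1: (0,0).acc=6  regs=<6,6>
OS [2×2] PE[0][0] across cycles:
  0: (0,0).acc=3  regs=<3,1>
  1: (0,0).acc=35  regs=<4,8>
RS [2×2] PE[0][0] across cycles:
  0: (0,0).acc=3  regs=<3,1>
  1: (0,0).acc=12  regs=<12,4>

dataflow = OS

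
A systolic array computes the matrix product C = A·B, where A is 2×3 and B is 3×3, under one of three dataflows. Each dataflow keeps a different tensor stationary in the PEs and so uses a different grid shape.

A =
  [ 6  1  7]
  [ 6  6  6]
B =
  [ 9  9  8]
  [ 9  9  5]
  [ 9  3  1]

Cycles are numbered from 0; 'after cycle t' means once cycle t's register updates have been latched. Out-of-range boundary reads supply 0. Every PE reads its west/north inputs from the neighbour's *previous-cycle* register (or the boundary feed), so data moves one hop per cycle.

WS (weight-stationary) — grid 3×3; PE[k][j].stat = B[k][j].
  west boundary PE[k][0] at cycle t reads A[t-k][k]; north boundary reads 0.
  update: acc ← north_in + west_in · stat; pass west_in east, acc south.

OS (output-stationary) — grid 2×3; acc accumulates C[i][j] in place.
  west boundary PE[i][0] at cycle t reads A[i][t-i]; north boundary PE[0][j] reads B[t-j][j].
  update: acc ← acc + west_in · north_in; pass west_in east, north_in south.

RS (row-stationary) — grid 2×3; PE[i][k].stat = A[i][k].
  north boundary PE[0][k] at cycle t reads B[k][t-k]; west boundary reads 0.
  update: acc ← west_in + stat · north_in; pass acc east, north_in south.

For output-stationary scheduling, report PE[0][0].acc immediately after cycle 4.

PE[0][0].acc = 126

OS (2×3). Following PE[0][0] plus its west/north inputs:
  step 0 · PE0,0: acc=54; fwd→6 fwd↓9
  step 1 · PE0,0: acc=63; fwd→1 fwd↓9
  step 2 · PE0,0: acc=126; fwd→7 fwd↓9
  step 3 · PE0,0: acc=126; fwd→0 fwd↓0
  step 4 · PE0,0: acc=126; fwd→0 fwd↓0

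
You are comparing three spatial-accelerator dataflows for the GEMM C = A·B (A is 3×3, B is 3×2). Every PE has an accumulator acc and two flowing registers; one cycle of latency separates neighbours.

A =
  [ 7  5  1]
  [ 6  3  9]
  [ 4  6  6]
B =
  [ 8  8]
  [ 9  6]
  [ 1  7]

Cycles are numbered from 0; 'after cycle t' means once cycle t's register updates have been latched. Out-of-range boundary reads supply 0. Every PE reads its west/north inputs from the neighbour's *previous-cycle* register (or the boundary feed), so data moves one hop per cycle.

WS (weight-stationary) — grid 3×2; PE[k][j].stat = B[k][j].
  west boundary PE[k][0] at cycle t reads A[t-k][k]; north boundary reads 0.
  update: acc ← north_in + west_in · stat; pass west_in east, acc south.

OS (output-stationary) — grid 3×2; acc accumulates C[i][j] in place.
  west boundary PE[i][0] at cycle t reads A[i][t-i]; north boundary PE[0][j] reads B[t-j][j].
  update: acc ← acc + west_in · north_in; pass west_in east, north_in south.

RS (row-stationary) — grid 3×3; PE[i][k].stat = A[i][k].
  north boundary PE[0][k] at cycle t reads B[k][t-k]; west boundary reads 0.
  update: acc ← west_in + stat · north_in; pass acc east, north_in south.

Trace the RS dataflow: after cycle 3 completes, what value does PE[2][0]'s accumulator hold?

RS on a 3×3 grid — tracing PE[2][0] and its feeders:
  @0  [1,0]  acc 0  |  →0  ↓0
  @0  [2,0]  acc 0  |  →0  ↓0
  @1  [1,0]  acc 48  |  →48  ↓8
  @1  [2,0]  acc 0  |  →0  ↓0
  @2  [1,0]  acc 48  |  →48  ↓8
  @2  [2,0]  acc 32  |  →32  ↓8
  @3  [1,0]  acc 0  |  →0  ↓0
  @3  [2,0]  acc 32  |  →32  ↓8

PE[2][0].acc = 32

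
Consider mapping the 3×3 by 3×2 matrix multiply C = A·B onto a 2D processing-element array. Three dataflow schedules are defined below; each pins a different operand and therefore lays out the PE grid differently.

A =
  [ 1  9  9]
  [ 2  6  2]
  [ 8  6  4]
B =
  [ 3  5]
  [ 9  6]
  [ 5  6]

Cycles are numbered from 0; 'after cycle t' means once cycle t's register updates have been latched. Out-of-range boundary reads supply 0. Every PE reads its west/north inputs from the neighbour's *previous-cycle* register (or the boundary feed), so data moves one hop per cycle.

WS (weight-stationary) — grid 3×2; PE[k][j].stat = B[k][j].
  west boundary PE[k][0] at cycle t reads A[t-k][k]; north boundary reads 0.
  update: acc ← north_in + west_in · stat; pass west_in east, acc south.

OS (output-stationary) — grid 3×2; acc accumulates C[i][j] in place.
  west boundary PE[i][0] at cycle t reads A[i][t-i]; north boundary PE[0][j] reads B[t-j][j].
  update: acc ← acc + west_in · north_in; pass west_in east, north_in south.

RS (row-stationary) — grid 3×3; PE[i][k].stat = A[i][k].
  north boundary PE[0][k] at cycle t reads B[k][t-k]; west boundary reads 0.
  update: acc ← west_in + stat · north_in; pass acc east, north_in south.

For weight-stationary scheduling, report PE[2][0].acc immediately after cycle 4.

PE[2][0].acc = 98

WS on a 3×2 grid — tracing PE[2][0] and its feeders:
  step 0 · PE1,0: acc=0; fwd→0 fwd↓0
  step 0 · PE2,0: acc=0; fwd→0 fwd↓0
  step 1 · PE1,0: acc=84; fwd→9 fwd↓84
  step 1 · PE2,0: acc=0; fwd→0 fwd↓0
  step 2 · PE1,0: acc=60; fwd→6 fwd↓60
  step 2 · PE2,0: acc=129; fwd→9 fwd↓129
  step 3 · PE1,0: acc=78; fwd→6 fwd↓78
  step 3 · PE2,0: acc=70; fwd→2 fwd↓70
  step 4 · PE1,0: acc=0; fwd→0 fwd↓0
  step 4 · PE2,0: acc=98; fwd→4 fwd↓98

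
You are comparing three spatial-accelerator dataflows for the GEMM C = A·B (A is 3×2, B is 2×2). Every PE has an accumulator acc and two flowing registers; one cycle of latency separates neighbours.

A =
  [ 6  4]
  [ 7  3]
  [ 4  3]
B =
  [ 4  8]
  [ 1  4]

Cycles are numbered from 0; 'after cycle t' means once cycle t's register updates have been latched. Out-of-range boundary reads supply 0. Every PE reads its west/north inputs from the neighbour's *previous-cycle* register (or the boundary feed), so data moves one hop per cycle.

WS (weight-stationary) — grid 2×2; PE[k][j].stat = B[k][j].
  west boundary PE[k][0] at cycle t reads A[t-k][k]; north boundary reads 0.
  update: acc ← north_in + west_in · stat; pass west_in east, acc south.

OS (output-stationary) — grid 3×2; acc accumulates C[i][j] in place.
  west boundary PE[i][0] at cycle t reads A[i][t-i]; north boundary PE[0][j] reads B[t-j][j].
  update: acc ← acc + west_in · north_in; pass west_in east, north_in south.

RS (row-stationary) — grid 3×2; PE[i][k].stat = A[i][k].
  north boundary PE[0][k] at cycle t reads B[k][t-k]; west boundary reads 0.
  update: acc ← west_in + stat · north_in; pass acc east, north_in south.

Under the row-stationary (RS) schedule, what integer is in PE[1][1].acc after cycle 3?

PE[1][1].acc = 68

RS on a 3×2 grid — tracing PE[1][1] and its feeders:
  after 0 — PE[0][1] acc=0, pass-E 0, pass-S 0
  after 0 — PE[1][0] acc=0, pass-E 0, pass-S 0
  after 0 — PE[1][1] acc=0, pass-E 0, pass-S 0
  after 1 — PE[0][1] acc=28, pass-E 28, pass-S 1
  after 1 — PE[1][0] acc=28, pass-E 28, pass-S 4
  after 1 — PE[1][1] acc=0, pass-E 0, pass-S 0
  after 2 — PE[0][1] acc=64, pass-E 64, pass-S 4
  after 2 — PE[1][0] acc=56, pass-E 56, pass-S 8
  after 2 — PE[1][1] acc=31, pass-E 31, pass-S 1
  after 3 — PE[0][1] acc=0, pass-E 0, pass-S 0
  after 3 — PE[1][0] acc=0, pass-E 0, pass-S 0
  after 3 — PE[1][1] acc=68, pass-E 68, pass-S 4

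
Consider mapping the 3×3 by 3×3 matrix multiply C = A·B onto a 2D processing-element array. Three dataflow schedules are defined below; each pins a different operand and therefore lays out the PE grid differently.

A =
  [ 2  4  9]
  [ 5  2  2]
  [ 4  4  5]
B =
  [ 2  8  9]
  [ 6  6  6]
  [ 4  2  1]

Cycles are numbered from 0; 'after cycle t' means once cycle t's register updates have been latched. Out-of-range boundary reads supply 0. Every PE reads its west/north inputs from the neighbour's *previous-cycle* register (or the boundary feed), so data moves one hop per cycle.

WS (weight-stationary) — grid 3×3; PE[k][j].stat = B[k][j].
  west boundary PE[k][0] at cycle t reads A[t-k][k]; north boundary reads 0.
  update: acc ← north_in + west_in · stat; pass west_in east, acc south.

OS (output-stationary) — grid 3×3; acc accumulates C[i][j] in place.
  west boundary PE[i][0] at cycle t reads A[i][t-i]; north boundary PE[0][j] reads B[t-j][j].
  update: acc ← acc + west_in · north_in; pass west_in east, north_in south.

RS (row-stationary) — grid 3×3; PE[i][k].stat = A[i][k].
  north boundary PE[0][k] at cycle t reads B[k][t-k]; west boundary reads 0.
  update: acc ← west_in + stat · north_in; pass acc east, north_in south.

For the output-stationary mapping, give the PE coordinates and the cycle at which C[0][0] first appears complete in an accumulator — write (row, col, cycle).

OS: C[0][0] accumulates in PE[0][0]:
  c0 r0c0: 4 / 2 / 2
  c1 r0c0: 28 / 4 / 6
  c2 r0c0: 64 / 9 / 4

(row, col, cycle) = (0, 0, 2)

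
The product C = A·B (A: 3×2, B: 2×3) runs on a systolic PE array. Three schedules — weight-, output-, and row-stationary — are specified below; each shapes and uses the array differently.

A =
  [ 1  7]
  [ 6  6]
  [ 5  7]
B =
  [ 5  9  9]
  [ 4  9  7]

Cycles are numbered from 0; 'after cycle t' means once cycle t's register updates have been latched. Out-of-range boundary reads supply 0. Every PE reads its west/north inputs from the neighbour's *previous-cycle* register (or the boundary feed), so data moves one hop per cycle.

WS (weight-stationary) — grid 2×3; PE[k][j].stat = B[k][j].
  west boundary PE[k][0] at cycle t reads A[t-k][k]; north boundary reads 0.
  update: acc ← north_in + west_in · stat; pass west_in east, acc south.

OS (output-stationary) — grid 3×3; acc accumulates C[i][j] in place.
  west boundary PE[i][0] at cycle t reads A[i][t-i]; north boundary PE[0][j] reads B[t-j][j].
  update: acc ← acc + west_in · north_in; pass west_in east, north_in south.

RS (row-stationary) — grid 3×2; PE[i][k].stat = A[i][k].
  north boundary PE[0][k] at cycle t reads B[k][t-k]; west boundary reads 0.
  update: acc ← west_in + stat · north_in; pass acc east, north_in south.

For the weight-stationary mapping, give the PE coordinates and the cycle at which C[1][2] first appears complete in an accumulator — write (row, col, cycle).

(row, col, cycle) = (1, 2, 4)

WS — PE[1][2] is where C[1][2] collects:
  c0 r1c2: 0 / 0 / 0
  c1 r1c2: 0 / 0 / 0
  c2 r1c2: 0 / 0 / 0
  c3 r1c2: 58 / 7 / 58
  c4 r1c2: 96 / 6 / 96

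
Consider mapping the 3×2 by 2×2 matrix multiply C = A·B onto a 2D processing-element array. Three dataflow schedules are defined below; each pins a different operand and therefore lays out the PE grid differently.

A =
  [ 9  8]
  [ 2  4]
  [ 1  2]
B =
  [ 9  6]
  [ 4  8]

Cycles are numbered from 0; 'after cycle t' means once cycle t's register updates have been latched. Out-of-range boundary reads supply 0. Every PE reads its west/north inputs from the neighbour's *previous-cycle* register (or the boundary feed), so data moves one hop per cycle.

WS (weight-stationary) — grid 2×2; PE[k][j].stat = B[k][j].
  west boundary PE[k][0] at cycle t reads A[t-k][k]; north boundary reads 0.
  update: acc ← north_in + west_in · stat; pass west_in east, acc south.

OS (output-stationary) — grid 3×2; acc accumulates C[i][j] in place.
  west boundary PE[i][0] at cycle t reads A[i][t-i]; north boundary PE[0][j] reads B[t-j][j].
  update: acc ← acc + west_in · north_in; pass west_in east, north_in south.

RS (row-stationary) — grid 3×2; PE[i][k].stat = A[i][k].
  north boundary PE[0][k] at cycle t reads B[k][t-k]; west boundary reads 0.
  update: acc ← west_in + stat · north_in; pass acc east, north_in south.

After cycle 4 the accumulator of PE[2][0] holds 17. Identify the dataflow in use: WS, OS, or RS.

dataflow = OS

WS (2×2): PE[2][0] does not exist.
Under OS (3×2), PE[2][0]:
  t=0 PE[2][0]: acc=0 h=0 v=0
  t=1 PE[2][0]: acc=0 h=0 v=0
  t=2 PE[2][0]: acc=9 h=1 v=9
  t=3 PE[2][0]: acc=17 h=2 v=4
  t=4 PE[2][0]: acc=17 h=0 v=0
Under RS (3×2), PE[2][0]:
  t=0 PE[2][0]: acc=0 h=0 v=0
  t=1 PE[2][0]: acc=0 h=0 v=0
  t=2 PE[2][0]: acc=9 h=9 v=9
  t=3 PE[2][0]: acc=6 h=6 v=6
  t=4 PE[2][0]: acc=0 h=0 v=0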